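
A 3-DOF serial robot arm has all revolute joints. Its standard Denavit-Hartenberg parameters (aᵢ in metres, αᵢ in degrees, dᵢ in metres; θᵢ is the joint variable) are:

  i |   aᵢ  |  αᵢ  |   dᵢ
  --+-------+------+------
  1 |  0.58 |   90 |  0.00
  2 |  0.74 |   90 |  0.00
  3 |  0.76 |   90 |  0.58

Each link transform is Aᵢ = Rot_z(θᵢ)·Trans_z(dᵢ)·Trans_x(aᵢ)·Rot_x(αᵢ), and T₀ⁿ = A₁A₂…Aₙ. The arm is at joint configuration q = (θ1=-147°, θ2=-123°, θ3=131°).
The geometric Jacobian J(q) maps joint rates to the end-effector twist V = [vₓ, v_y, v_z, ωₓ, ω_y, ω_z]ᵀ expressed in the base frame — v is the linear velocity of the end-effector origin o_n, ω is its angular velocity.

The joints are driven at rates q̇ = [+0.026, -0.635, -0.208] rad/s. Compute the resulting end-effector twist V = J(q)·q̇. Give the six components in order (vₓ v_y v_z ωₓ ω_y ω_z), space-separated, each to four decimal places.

-0.0754 0.0758 0.2923 0.1995 -0.6276 -0.0873

o_n = [-0.2806, 0.5017, 0.1134]
J₁: ẑ×o_n = [-0.5017, -0.2806, 0.0000], ω = ẑ
J2: z=[-0.5446, 0.8387, 0.0000] o=[-0.4864, -0.3159, 0.0000] → [0.0951, 0.0618, -0.6179, -0.5446, 0.8387, 0.0000]
J3: z=[0.7034, 0.4568, 0.5446] o=[-0.1484, -0.0964, -0.6206] → [0.0096, -0.5883, 0.4810, 0.7034, 0.4568, 0.5446]
V = J·q̇ = [-0.0754, 0.0758, 0.2923, 0.1995, -0.6276, -0.0873]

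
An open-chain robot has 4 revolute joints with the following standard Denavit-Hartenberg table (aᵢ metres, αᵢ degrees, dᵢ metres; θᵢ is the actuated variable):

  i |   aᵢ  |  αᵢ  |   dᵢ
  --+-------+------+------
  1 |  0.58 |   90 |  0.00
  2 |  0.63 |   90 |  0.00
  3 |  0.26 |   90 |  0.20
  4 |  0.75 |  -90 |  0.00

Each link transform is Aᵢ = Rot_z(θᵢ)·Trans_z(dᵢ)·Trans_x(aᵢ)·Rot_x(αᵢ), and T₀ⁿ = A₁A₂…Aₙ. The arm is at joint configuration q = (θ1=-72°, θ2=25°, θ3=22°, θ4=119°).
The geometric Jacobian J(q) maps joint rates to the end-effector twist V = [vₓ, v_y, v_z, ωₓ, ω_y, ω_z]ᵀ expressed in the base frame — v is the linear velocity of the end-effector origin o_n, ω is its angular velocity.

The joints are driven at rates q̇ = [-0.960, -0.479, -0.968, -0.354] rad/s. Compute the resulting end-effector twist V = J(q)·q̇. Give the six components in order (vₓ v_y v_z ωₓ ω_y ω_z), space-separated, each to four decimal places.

-1.4761 -0.4683 -0.4466 -0.0202 0.5500 -0.1387

o_n = [0.4775, -1.3439, -0.5501]
J₁: ẑ×o_n = [1.3439, 0.4775, -0.0000], ω = ẑ
J2: z=[-0.9511, -0.3090, 0.0000] o=[0.1792, -0.5516, 0.0000] → [0.1700, -0.5232, 0.8457, -0.9511, -0.3090, 0.0000]
J3: z=[0.1306, -0.4019, -0.9063] o=[0.3557, -1.0946, 0.2662] → [0.1022, -0.0038, 0.0164, 0.1306, -0.4019, -0.9063]
J4: z=[0.9867, -0.0364, 0.1583] o=[0.3567, -1.4129, 0.1869] → [0.0159, 0.7463, 0.0725, 0.9867, -0.0364, 0.1583]
V = J·q̇ = [-1.4761, -0.4683, -0.4466, -0.0202, 0.5500, -0.1387]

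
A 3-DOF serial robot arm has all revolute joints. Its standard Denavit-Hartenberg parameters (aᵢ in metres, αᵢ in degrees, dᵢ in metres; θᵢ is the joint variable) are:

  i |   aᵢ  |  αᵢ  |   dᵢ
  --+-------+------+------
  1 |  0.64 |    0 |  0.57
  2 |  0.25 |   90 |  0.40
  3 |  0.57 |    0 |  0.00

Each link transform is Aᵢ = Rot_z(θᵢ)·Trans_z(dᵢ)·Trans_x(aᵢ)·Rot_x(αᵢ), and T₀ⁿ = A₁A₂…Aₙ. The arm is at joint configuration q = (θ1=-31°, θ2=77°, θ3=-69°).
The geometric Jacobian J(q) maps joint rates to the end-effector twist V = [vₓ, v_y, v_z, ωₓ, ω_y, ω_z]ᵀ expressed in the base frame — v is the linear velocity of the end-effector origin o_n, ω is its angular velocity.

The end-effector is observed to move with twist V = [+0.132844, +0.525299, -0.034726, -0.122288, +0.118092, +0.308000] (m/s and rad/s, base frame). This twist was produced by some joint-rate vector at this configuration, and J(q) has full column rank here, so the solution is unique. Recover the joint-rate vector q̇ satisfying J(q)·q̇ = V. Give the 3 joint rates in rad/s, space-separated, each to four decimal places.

o_n = [0.8641, -0.0029, 0.4379]
J₁: ẑ×o_n = [0.0029, 0.8641, -0.0000], ω = ẑ
J2: z=[0.0000, 0.0000, 1.0000] o=[0.5486, -0.3296, 0.5700] → [-0.3268, 0.3156, 0.0000, 0.0000, 0.0000, 1.0000]
J3: z=[0.7193, -0.6947, 0.0000] o=[0.7223, -0.1498, 0.9700] → [0.3697, 0.3828, 0.2043, 0.7193, -0.6947, 0.0000]
q̇ = J⁺·V = [0.8990, -0.5910, -0.1700]

0.8990 -0.5910 -0.1700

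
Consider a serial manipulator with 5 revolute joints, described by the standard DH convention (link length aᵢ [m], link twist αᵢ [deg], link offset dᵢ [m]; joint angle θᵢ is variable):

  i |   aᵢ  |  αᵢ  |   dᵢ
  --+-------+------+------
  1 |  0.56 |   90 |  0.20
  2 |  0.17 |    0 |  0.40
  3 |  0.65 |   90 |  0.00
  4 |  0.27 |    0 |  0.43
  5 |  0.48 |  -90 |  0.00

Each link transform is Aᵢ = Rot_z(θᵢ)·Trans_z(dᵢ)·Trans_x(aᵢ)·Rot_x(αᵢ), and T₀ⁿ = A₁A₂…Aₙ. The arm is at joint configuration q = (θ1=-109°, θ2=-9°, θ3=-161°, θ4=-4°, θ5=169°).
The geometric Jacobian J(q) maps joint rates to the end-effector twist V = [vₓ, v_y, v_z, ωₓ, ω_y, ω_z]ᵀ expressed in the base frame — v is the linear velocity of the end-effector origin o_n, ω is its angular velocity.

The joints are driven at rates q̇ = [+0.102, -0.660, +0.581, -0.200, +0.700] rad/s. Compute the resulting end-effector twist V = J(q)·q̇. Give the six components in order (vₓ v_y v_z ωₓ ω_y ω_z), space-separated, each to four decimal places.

0.2488 -0.2190 -0.0580 0.1030 0.0564 0.5944

o_n = [-0.5444, -0.0288, 0.5177]
J₁: ẑ×o_n = [0.0288, -0.5444, 0.0000], ω = ẑ
J2: z=[-0.9455, 0.3256, 0.0000] o=[-0.1823, -0.5295, 0.2000] → [0.1034, 0.3004, -0.3555, -0.9455, 0.3256, 0.0000]
J3: z=[-0.9455, 0.3256, 0.0000] o=[-0.6152, -0.5580, 0.1734] → [0.1121, 0.3256, -0.5234, -0.9455, 0.3256, 0.0000]
J4: z=[0.0565, 0.1642, 0.9848] o=[-0.4068, 0.0472, 0.0605] → [0.1499, -0.1614, 0.0183, 0.0565, 0.1642, 0.9848]
J5: z=[0.0565, 0.1642, 0.9848] o=[-0.2783, 0.3625, 0.4372] → [0.3986, -0.2666, 0.0216, 0.0565, 0.1642, 0.9848]
V = J·q̇ = [0.2488, -0.2190, -0.0580, 0.1030, 0.0564, 0.5944]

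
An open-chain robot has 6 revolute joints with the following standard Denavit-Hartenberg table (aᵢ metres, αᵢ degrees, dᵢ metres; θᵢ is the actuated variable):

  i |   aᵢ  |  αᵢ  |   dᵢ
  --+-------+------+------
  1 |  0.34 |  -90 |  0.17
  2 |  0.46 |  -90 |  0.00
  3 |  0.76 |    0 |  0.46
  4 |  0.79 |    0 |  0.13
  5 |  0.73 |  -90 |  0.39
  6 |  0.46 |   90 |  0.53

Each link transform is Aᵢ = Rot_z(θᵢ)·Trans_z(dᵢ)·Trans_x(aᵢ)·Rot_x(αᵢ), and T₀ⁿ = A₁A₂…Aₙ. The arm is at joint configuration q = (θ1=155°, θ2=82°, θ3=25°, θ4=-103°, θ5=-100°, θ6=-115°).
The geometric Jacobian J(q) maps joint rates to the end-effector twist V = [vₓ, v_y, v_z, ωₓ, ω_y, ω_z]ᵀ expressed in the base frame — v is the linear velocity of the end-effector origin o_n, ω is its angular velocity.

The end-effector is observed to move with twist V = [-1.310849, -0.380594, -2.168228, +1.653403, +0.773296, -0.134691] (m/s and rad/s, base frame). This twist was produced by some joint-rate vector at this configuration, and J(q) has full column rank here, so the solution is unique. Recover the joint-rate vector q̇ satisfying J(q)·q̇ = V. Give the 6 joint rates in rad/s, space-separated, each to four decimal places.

o_n = [0.4225, -1.3003, -0.8129]
J₁: ẑ×o_n = [1.3003, 0.4225, -0.0000], ω = ẑ
J2: z=[-0.4226, -0.9063, 0.0000] o=[-0.3081, 0.1437, 0.1700] → [0.8908, -0.4154, 1.2725, -0.4226, -0.9063, 0.0000]
J3: z=[0.8975, -0.4185, -0.1392] o=[-0.3662, 0.1707, -0.2855] → [0.0160, 0.3636, -0.9902, 0.8975, -0.4185, -0.1392]
J4: z=[0.8975, -0.4185, -0.1392] o=[0.0955, 0.3098, -1.0316] → [-0.3156, -0.2418, -1.3082, 0.8975, -0.4185, -0.1392]
J5: z=[0.8975, -0.4185, -0.1392] o=[-0.1351, -0.4352, -1.2124] → [-0.2876, -0.4361, -0.5430, 0.8975, -0.4185, -0.1392]
J6: z=[-0.4268, -0.9037, -0.0346] o=[0.2962, -0.6645, -0.5442] → [0.2209, -0.1191, 0.3855, -0.4268, -0.9037, -0.0346]
q̇ = J⁺·V = [0.0070, -0.7480, -0.4950, 0.7130, 0.9620, -0.6520]

0.0070 -0.7480 -0.4950 0.7130 0.9620 -0.6520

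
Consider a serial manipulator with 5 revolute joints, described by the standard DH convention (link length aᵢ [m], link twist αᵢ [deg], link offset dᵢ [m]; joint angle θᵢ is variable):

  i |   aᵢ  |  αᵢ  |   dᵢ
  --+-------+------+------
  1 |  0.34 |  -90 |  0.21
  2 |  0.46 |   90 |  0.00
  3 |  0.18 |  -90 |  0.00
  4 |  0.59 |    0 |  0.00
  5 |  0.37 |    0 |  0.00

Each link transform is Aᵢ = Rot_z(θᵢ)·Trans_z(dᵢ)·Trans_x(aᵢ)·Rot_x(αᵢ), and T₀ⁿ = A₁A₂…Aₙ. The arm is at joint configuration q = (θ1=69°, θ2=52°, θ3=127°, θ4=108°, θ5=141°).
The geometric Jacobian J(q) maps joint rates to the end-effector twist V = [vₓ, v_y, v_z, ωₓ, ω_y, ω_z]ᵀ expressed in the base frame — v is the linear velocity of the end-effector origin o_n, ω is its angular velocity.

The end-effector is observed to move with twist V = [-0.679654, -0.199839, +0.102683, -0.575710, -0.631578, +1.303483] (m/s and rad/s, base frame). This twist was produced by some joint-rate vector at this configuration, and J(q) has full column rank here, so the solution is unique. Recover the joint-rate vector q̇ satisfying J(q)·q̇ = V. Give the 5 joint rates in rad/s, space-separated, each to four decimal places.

0.7720 0.9960 -0.3000 0.2570 0.8810

o_n = [0.2809, 0.4312, -0.3493]
J₁: ẑ×o_n = [-0.4312, 0.2809, 0.0000], ω = ẑ
J2: z=[-0.9336, 0.3584, 0.0000] o=[0.1218, 0.3174, 0.2100] → [-0.2004, -0.5221, -0.1632, -0.9336, 0.3584, 0.0000]
J3: z=[0.2824, 0.7357, 0.6157] o=[0.2233, 0.5818, -0.1525] → [-0.0520, 0.0910, -0.0849, 0.2824, 0.7357, 0.6157]
J4: z=[0.3856, -0.6747, 0.6293] o=[0.0652, 0.5711, -0.0671] → [0.2784, 0.2446, 0.0916, 0.3856, -0.6747, 0.6293]
J5: z=[0.3856, -0.6747, 0.6293] o=[0.0669, 0.1691, -0.4990] → [-0.2660, 0.0769, 0.2454, 0.3856, -0.6747, 0.6293]
q̇ = J⁺·V = [0.7720, 0.9960, -0.3000, 0.2570, 0.8810]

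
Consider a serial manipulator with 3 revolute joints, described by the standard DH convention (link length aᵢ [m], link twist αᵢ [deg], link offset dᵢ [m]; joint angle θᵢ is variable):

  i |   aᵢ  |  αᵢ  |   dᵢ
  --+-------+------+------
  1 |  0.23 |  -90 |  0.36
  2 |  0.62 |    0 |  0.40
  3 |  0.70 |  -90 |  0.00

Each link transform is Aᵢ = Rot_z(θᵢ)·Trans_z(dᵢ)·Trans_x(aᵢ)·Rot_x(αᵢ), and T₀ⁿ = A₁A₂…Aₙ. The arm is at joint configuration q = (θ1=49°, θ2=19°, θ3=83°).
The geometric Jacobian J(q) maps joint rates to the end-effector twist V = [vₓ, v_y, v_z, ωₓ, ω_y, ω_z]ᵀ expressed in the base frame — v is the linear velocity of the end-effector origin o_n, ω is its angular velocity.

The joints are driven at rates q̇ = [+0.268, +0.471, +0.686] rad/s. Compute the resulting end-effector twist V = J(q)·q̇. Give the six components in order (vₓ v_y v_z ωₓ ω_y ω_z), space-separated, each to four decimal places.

-0.7881 -0.6326 -0.1077 -0.8732 0.7591 0.2680

o_n = [0.1381, 0.7686, -0.5266]
J₁: ẑ×o_n = [-0.7686, 0.1381, 0.0000], ω = ẑ
J2: z=[-0.7547, 0.6561, 0.0000] o=[0.1509, 0.1736, 0.3600] → [-0.5816, -0.6691, -0.4407, -0.7547, 0.6561, 0.0000]
J3: z=[-0.7547, 0.6561, 0.0000] o=[0.2336, 0.8784, 0.1581] → [-0.4492, -0.5168, 0.1455, -0.7547, 0.6561, 0.0000]
V = J·q̇ = [-0.7881, -0.6326, -0.1077, -0.8732, 0.7591, 0.2680]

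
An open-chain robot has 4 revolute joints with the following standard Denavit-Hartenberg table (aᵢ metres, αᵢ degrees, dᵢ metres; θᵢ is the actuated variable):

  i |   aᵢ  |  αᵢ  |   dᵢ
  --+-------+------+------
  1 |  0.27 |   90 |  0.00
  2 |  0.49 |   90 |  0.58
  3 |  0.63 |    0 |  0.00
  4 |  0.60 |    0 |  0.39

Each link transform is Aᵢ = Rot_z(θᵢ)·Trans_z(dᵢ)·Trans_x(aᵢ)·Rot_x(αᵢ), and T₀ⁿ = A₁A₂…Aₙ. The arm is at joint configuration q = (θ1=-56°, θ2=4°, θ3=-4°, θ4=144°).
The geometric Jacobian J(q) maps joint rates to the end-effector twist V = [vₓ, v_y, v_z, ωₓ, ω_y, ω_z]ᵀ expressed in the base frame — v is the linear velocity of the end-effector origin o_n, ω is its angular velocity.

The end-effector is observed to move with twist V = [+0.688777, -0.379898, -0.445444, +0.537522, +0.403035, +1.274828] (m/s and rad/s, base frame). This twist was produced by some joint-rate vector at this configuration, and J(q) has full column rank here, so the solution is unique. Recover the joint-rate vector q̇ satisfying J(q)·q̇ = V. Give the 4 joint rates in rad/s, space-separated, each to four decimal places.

o_n = [-0.2304, -1.3067, -0.3431]
J₁: ẑ×o_n = [1.3067, -0.2304, 0.0000], ω = ẑ
J2: z=[-0.8290, -0.5592, 0.0000] o=[0.1510, -0.2238, 0.0000] → [0.1919, -0.2844, 0.6844, -0.8290, -0.5592, 0.0000]
J3: z=[0.0390, -0.0578, -0.9976] o=[-0.0565, -0.9534, 0.0342] → [-0.3306, 0.1882, -0.0238, 0.0390, -0.0578, -0.9976]
J4: z=[0.0390, -0.0578, -0.9976] o=[0.3305, -1.4486, 0.0780] → [0.1659, 0.5760, -0.0269, 0.0390, -0.0578, -0.9976]
q̇ = J⁺·V = [0.7950, -0.6710, 0.2850, -0.7660]

0.7950 -0.6710 0.2850 -0.7660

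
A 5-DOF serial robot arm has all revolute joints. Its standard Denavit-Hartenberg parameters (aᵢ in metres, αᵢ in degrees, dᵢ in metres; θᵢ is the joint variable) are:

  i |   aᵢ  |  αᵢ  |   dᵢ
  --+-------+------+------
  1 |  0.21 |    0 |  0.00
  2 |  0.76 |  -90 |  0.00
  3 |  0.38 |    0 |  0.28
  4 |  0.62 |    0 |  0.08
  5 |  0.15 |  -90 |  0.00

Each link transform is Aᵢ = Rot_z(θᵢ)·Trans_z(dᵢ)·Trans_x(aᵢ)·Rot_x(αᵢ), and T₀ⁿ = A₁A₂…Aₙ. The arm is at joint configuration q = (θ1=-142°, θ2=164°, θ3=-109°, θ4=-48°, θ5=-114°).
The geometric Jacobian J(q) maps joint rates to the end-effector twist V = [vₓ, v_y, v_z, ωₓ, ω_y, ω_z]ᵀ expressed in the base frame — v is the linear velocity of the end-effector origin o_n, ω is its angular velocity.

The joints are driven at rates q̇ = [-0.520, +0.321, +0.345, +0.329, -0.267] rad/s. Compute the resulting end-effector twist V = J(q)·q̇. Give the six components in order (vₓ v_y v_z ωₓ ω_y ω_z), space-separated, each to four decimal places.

0.2140 0.1850 0.4263 -0.1525 0.3774 -0.1990

o_n = [-0.2371, 0.2300, 0.4516]
J₁: ẑ×o_n = [-0.2300, -0.2371, 0.0000], ω = ẑ
J2: z=[0.0000, 0.0000, 1.0000] o=[-0.1655, -0.1293, 0.0000] → [-0.3593, -0.0716, 0.0000, 0.0000, 0.0000, 1.0000]
J3: z=[-0.3746, 0.9272, 0.0000] o=[0.5392, 0.1554, 0.0000] → [0.4187, 0.1692, 0.6918, -0.3746, 0.9272, 0.0000]
J4: z=[-0.3746, 0.9272, 0.0000] o=[0.3196, 0.3687, 0.3593] → [0.0856, 0.0346, 0.5681, -0.3746, 0.9272, 0.0000]
J5: z=[-0.3746, 0.9272, 0.0000] o=[-0.2395, 0.2291, 0.6016] → [-0.1391, -0.0562, -0.0026, -0.3746, 0.9272, 0.0000]
V = J·q̇ = [0.2140, 0.1850, 0.4263, -0.1525, 0.3774, -0.1990]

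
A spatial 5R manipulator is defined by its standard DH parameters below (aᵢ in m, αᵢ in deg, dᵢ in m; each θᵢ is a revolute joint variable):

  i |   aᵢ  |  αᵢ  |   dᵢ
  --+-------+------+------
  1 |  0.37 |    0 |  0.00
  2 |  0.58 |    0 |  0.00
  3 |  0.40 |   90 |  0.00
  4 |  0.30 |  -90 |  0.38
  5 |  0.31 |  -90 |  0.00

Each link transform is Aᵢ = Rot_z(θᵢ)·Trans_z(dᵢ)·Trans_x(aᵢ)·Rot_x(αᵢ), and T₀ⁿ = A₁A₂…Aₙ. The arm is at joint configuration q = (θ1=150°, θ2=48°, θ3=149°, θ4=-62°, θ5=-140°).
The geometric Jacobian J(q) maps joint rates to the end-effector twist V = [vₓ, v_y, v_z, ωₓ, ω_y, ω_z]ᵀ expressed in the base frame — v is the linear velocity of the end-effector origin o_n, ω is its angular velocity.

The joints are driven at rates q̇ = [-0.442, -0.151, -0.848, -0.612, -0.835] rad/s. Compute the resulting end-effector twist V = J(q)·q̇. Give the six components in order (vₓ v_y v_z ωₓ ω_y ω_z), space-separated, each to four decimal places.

o_n = [-0.5840, -0.6552, -0.0552]
J₁: ẑ×o_n = [0.6552, -0.5840, 0.0000], ω = ẑ
J2: z=[0.0000, 0.0000, 1.0000] o=[-0.3204, 0.1850, 0.0000] → [0.8402, -0.2636, 0.0000, 0.0000, 0.0000, 1.0000]
J3: z=[0.0000, 0.0000, 1.0000] o=[-0.8720, 0.0058, 0.0000] → [0.6610, 0.2880, -0.0000, 0.0000, 0.0000, 1.0000]
J4: z=[-0.2250, -0.9744, 0.0000] o=[-0.4823, -0.0842, 0.0000] → [0.0538, -0.0124, 0.0294, -0.2250, -0.9744, 0.0000]
J5: z=[0.8603, -0.1986, 0.4695] o=[-0.4305, -0.4862, -0.2649] → [0.0377, -0.2524, -0.1759, 0.8603, -0.1986, 0.4695]
V = J·q̇ = [-1.0414, 0.2720, 0.1289, -0.5807, 0.7622, -1.8330]

-1.0414 0.2720 0.1289 -0.5807 0.7622 -1.8330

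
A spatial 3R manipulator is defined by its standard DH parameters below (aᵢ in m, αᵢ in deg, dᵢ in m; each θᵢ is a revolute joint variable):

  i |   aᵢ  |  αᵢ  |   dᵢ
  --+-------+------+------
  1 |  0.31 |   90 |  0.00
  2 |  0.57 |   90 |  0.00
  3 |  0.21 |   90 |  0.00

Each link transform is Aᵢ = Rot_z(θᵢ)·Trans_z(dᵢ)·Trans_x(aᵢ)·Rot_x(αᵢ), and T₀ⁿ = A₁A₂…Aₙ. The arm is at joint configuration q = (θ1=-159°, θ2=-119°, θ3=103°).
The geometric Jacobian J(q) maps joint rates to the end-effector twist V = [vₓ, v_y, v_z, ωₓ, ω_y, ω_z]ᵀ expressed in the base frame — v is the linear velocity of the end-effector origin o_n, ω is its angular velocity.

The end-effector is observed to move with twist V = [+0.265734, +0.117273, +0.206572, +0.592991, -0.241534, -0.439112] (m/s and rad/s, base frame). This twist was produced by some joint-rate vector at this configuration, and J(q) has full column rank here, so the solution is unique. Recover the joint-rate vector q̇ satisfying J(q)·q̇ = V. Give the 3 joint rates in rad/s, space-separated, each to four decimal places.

-0.6980 -0.4380 0.5340

o_n = [-0.1261, 0.1708, -0.4572]
J₁: ẑ×o_n = [-0.1708, -0.1261, 0.0000], ω = ẑ
J2: z=[-0.3584, 0.9336, 0.0000] o=[-0.2894, -0.1111, 0.0000] → [-0.4268, -0.1639, -0.2534, -0.3584, 0.9336, 0.0000]
J3: z=[0.8165, 0.3134, 0.4848] o=[-0.0314, -0.0121, -0.4985] → [-0.0757, -0.0797, 0.1790, 0.8165, 0.3134, 0.4848]
q̇ = J⁺·V = [-0.6980, -0.4380, 0.5340]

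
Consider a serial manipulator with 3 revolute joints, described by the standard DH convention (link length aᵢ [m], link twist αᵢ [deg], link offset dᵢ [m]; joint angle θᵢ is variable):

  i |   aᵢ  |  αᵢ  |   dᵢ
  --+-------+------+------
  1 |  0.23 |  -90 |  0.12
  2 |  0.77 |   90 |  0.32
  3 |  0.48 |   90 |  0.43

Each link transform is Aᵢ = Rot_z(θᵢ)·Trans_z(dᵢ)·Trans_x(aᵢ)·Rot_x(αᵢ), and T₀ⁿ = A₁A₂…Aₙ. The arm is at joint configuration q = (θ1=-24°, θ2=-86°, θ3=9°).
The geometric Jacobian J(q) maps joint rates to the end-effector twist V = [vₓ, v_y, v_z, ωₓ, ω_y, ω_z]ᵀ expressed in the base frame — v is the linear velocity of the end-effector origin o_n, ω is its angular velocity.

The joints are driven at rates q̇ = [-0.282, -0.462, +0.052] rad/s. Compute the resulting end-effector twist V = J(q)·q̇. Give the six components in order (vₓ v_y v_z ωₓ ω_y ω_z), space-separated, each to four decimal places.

o_n = [0.0582, 0.4066, 1.3911]
J₁: ẑ×o_n = [-0.4066, 0.0582, 0.0000], ω = ẑ
J2: z=[0.4067, 0.9135, 0.0000] o=[0.2101, -0.0935, 0.1200] → [1.1612, -0.5170, 0.3422, 0.4067, 0.9135, 0.0000]
J3: z=[-0.9113, 0.4057, 0.0698] o=[0.3893, 0.1769, 0.8881] → [0.1880, 0.4352, -0.0749, -0.9113, 0.4057, 0.0698]
V = J·q̇ = [-0.4120, 0.2451, -0.1620, -0.2353, -0.4010, -0.2784]

-0.4120 0.2451 -0.1620 -0.2353 -0.4010 -0.2784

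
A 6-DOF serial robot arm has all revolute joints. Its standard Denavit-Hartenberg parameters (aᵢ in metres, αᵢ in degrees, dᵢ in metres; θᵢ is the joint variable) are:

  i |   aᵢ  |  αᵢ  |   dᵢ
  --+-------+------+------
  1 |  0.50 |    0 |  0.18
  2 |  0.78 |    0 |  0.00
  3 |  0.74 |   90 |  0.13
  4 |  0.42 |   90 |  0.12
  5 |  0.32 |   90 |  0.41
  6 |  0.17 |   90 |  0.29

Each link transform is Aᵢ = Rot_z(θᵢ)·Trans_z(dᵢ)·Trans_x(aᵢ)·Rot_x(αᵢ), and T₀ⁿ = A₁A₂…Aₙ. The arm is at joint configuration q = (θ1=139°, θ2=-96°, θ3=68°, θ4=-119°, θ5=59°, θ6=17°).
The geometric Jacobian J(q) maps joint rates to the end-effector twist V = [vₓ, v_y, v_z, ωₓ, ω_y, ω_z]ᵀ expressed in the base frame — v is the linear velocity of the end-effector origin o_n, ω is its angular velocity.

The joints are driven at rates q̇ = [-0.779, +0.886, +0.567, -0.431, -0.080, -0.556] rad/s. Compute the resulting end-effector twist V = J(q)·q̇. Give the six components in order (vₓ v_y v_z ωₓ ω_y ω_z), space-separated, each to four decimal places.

o_n = [0.5901, 0.8981, -0.2693]
J₁: ẑ×o_n = [-0.8981, 0.5901, 0.0000], ω = ẑ
J2: z=[0.0000, 0.0000, 1.0000] o=[-0.3774, 0.3280, 0.1800] → [-0.5701, 0.9675, 0.0000, 0.0000, 0.0000, 1.0000]
J3: z=[0.0000, 0.0000, 1.0000] o=[0.1931, 0.8600, 0.1800] → [-0.0381, 0.3970, 0.0000, 0.0000, 0.0000, 1.0000]
J4: z=[0.9336, 0.3584, 0.0000] o=[-0.0721, 1.5508, 0.3100] → [-0.2076, 0.5408, -0.8467, 0.9336, 0.3584, 0.0000]
J5: z=[0.3134, -0.8165, 0.4848] o=[0.1129, 1.4037, -0.0573] → [0.4182, 0.2978, 0.2311, 0.3134, -0.8165, 0.4848]
J6: z=[-0.3319, -0.5725, -0.7497] o=[0.5261, 1.0927, -0.0027] → [0.0067, -0.1364, 0.1012, -0.3319, -0.5725, -0.7497]
V = J·q̇ = [0.2252, 0.4415, 0.2902, -0.2429, 0.2292, 1.0520]

0.2252 0.4415 0.2902 -0.2429 0.2292 1.0520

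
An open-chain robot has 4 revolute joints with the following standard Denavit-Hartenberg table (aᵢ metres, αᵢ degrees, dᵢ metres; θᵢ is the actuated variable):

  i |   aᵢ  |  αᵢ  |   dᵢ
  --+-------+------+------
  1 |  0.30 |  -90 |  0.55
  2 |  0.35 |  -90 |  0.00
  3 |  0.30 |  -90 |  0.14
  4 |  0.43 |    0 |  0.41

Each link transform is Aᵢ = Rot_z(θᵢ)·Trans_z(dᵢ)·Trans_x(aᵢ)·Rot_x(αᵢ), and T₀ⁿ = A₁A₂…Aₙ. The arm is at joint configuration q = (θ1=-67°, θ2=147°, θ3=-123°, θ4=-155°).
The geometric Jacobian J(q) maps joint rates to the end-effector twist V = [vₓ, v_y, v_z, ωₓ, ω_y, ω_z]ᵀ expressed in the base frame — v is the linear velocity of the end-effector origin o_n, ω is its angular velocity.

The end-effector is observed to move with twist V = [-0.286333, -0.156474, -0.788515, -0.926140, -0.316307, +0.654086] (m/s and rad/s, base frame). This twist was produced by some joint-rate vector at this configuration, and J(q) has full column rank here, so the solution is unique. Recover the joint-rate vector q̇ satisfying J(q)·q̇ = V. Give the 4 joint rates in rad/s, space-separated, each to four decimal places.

o_n = [-0.0583, 0.5164, 0.4153]
J₁: ẑ×o_n = [-0.5164, -0.0583, 0.0000], ω = ẑ
J2: z=[0.9205, 0.3907, 0.0000] o=[0.1172, -0.2762, 0.5500] → [-0.0526, 0.1240, 0.7981, 0.9205, 0.3907, 0.0000]
J3: z=[-0.2128, 0.5013, 0.8387] o=[0.0025, -0.0060, 0.3594] → [-0.4100, -0.0391, -0.0806, -0.2128, 0.5013, 0.8387]
J4: z=[0.2265, 0.8603, -0.4568] o=[0.2579, 0.0364, 0.5658] → [0.0898, 0.1785, 0.3807, 0.2265, 0.8603, -0.4568]
q̇ = J⁺·V = [0.5760, -0.9870, 0.1040, 0.0200]

0.5760 -0.9870 0.1040 0.0200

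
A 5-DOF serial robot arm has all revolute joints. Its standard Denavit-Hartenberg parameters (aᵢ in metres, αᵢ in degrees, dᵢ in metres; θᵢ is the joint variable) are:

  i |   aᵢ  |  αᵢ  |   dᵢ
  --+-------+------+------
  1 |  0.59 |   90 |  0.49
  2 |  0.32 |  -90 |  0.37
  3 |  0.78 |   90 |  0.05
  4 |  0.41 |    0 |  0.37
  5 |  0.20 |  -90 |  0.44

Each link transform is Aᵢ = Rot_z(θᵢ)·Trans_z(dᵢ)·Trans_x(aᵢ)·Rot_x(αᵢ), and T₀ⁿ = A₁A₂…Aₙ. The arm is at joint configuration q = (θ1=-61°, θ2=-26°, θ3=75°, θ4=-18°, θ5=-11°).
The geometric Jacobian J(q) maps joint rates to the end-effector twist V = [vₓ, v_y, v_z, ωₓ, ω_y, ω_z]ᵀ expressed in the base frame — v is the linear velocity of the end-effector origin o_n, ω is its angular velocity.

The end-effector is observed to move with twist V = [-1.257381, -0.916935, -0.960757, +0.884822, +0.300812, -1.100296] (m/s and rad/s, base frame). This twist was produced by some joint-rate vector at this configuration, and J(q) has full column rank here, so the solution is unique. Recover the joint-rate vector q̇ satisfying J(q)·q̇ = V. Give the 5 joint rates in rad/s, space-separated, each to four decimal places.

-0.8080 -0.9940 -0.1900 0.9170 -0.6300

o_n = [1.5104, -1.2409, -0.3019]
J₁: ẑ×o_n = [1.2409, 1.5104, -0.0000], ω = ẑ
J2: z=[-0.8746, -0.4848, 0.0000] o=[0.2860, -0.5160, 0.4900] → [0.3839, -0.6926, 1.2276, -0.8746, -0.4848, 0.0000]
J3: z=[0.2125, -0.3834, 0.8988] o=[0.1019, -0.9470, 0.3497] → [0.5140, 1.4044, 0.4776, 0.2125, -0.3834, 0.8988]
J4: z=[0.1945, -0.8848, -0.4234] o=[0.8594, -0.7596, 0.3062] → [0.3342, -0.1573, 0.4823, 0.1945, -0.8848, -0.4234]
J5: z=[0.1945, -0.8848, -0.4234] o=[1.2779, -0.9351, -0.0086] → [0.1300, -0.0414, 0.1462, 0.1945, -0.8848, -0.4234]
q̇ = J⁺·V = [-0.8080, -0.9940, -0.1900, 0.9170, -0.6300]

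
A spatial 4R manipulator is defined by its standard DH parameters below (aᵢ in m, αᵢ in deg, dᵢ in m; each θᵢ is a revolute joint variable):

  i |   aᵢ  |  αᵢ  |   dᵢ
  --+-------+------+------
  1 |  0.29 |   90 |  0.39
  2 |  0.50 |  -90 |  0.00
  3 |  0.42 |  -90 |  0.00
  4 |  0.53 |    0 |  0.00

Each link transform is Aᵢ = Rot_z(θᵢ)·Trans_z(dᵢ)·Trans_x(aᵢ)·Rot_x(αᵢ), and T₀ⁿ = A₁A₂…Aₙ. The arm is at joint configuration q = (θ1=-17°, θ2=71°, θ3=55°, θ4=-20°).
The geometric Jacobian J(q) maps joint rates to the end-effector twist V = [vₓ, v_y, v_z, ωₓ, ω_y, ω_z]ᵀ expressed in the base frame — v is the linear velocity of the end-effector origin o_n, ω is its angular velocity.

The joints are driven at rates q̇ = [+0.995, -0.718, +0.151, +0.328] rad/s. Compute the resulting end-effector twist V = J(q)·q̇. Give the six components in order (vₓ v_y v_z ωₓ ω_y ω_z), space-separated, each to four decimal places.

0.2836 0.5185 -0.2452 0.0447 0.9339 0.7901

o_n = [0.6529, 0.5868, 1.4197]
J₁: ẑ×o_n = [-0.5868, 0.6529, 0.0000], ω = ẑ
J2: z=[-0.2924, -0.9563, 0.0000] o=[0.2773, -0.0848, 0.3900] → [-0.9847, 0.3010, 0.1628, -0.2924, -0.9563, 0.0000]
J3: z=[-0.9042, 0.2764, 0.3256] o=[0.4330, -0.1324, 0.8628] → [-0.0802, 0.5751, -0.7110, -0.9042, 0.2764, 0.3256]
J4: z=[-0.0873, 0.6265, -0.7745] o=[0.6086, 0.1737, 1.0905] → [0.5261, -0.0056, -0.0638, -0.0873, 0.6265, -0.7745]
V = J·q̇ = [0.2836, 0.5185, -0.2452, 0.0447, 0.9339, 0.7901]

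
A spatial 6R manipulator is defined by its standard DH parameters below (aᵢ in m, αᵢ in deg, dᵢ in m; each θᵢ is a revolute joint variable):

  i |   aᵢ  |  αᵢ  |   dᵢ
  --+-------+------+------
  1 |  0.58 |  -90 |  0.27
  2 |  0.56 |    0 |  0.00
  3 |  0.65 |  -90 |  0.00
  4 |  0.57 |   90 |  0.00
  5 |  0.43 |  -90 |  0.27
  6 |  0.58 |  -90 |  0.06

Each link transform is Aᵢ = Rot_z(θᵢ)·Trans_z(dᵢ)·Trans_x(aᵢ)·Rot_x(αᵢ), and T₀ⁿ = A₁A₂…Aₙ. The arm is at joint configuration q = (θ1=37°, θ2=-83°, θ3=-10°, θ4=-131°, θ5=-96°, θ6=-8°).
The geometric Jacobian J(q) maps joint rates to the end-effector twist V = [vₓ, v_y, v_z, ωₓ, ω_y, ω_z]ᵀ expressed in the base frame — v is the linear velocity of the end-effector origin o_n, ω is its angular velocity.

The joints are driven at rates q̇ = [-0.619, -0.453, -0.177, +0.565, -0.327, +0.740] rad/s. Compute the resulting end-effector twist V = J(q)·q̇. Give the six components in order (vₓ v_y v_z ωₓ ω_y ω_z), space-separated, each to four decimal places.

-0.5313 0.3403 0.0282 0.3146 0.4123 -0.8292

o_n = [-0.3855, -0.0828, 0.8142]
J₁: ẑ×o_n = [0.0828, -0.3855, 0.0000], ω = ẑ
J2: z=[-0.6018, 0.7986, 0.0000] o=[0.4632, 0.3491, 0.2700] → [0.4347, 0.3275, 0.9377, -0.6018, 0.7986, 0.0000]
J3: z=[-0.6018, 0.7986, 0.0000] o=[0.5177, 0.3901, 0.8258] → [-0.0092, -0.0070, 1.0059, -0.6018, 0.7986, 0.0000]
J4: z=[0.7975, 0.6010, 0.0523] o=[0.4905, 0.3697, 1.4749] → [-0.3734, 0.4811, 0.1657, 0.7975, 0.6010, 0.0523]
J5: z=[0.4264, -0.5002, -0.7537] o=[0.2473, 0.7250, 1.1015] → [-0.4651, 0.5994, -0.6609, 0.4264, -0.5002, -0.7537]
J6: z=[-0.5078, 0.5572, -0.6570] o=[0.0405, 0.3049, 0.9051] → [-0.3053, 0.2338, 0.4342, -0.5078, 0.5572, -0.6570]
V = J·q̇ = [-0.5313, 0.3403, 0.0282, 0.3146, 0.4123, -0.8292]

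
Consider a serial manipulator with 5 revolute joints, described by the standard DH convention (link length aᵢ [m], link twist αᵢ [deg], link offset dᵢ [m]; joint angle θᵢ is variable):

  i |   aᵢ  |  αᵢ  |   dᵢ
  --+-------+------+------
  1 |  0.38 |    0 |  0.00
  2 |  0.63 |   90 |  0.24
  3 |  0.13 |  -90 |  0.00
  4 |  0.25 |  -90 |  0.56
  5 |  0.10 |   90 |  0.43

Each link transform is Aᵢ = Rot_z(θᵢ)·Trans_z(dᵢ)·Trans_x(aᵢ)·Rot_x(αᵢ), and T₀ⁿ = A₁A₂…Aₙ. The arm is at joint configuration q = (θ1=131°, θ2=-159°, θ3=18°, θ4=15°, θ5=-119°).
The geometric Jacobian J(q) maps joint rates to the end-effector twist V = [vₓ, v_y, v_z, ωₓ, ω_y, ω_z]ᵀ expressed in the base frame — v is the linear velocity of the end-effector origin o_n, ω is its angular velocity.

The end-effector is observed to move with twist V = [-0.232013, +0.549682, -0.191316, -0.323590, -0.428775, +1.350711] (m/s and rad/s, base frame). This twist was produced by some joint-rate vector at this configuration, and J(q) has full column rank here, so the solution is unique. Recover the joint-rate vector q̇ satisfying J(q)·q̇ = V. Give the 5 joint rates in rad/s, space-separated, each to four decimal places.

-0.1570 0.5720 -0.2490 0.9160 -0.8070

o_n = [0.5289, 0.4025, 0.9217]
J₁: ẑ×o_n = [-0.4025, 0.5289, 0.0000], ω = ẑ
J2: z=[0.0000, 0.0000, 1.0000] o=[-0.2493, 0.2868, 0.0000] → [-0.1157, 0.7782, 0.0000, 0.0000, 0.0000, 1.0000]
J3: z=[-0.4695, -0.8829, 0.0000] o=[0.3070, -0.0090, 0.2400] → [-0.6019, 0.3200, 0.0028, -0.4695, -0.8829, 0.0000]
J4: z=[-0.2728, 0.1451, 0.9511] o=[0.4161, -0.0670, 0.2802] → [-0.3534, 0.2823, -0.1445, -0.2728, 0.1451, 0.9511]
J5: z=[0.2361, 0.9684, -0.0800] o=[0.4965, -0.0365, 0.8874] → [0.0683, -0.0107, 0.0722, 0.2361, 0.9684, -0.0800]
q̇ = J⁺·V = [-0.1570, 0.5720, -0.2490, 0.9160, -0.8070]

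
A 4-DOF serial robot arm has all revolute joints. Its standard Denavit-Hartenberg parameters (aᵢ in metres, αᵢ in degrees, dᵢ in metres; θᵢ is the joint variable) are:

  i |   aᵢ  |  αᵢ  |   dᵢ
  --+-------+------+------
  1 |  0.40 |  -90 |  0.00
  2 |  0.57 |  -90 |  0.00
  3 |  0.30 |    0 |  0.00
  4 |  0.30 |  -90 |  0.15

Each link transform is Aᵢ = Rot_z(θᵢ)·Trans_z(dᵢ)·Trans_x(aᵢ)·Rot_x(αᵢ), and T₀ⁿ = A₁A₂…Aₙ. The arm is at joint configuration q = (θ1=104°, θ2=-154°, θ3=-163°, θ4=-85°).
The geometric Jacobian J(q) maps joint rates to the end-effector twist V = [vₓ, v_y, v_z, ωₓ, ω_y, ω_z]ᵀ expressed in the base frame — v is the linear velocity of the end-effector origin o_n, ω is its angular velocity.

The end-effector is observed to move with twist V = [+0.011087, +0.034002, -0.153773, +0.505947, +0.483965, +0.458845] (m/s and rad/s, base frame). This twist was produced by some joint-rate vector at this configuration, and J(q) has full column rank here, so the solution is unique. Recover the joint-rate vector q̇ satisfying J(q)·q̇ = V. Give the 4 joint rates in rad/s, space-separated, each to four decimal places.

o_n = [0.1092, 0.3491, 0.2097]
J₁: ẑ×o_n = [-0.3491, 0.1092, 0.0000], ω = ẑ
J2: z=[-0.9703, -0.2419, 0.0000] o=[-0.0968, 0.3881, 0.0000] → [-0.0507, 0.2034, 0.0877, -0.9703, -0.2419, 0.0000]
J3: z=[-0.1061, 0.4253, 0.8988] o=[0.0272, -0.1090, 0.2499] → [-0.4288, 0.0695, -0.0835, -0.1061, 0.4253, 0.8988]
J4: z=[-0.1061, 0.4253, 0.8988] o=[-0.1203, 0.1200, 0.1241] → [-0.1695, 0.2154, -0.1219, -0.1061, 0.4253, 0.8988]
q̇ = J⁺·V = [-0.2530, -0.6080, -0.1010, 0.8930]

-0.2530 -0.6080 -0.1010 0.8930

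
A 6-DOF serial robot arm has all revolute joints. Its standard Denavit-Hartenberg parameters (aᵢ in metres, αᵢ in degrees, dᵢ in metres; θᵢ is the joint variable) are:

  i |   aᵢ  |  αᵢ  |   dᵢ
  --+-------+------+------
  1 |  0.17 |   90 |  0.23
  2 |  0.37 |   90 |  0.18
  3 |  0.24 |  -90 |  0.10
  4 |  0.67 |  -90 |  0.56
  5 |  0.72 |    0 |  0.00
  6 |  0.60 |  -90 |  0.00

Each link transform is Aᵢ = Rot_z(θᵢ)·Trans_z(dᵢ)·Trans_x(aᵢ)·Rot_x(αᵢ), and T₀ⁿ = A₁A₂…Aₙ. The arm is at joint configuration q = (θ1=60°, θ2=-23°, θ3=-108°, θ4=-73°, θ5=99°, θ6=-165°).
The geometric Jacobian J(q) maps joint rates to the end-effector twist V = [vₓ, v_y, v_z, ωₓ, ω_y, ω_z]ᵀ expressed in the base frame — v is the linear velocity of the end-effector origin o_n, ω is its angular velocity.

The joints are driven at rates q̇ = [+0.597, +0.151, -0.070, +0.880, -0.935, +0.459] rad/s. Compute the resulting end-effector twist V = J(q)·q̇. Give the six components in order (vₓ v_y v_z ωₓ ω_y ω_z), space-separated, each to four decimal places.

-1.0698 0.1529 -0.0261 0.7066 0.5999 0.1514

o_n = [-0.1487, 0.5300, -0.8023]
J₁: ẑ×o_n = [-0.5300, -0.1487, 0.0000], ω = ẑ
J2: z=[0.8660, -0.5000, 0.0000] o=[0.0850, 0.1472, 0.2300] → [0.5162, 0.8940, 0.2147, 0.8660, -0.5000, 0.0000]
J3: z=[-0.1954, -0.3384, -0.9205] o=[0.4112, 0.3522, 0.0854] → [0.4641, 0.3419, -0.2242, -0.1954, -0.3384, -0.9205]
J4: z=[0.1701, 0.9127, -0.3716] o=[0.1598, 0.3733, 0.0224] → [-0.6945, 0.2549, 0.3082, 0.1701, 0.9127, -0.3716]
J5: z=[-0.8665, 0.3181, 0.3846] o=[-0.0593, 0.7125, -0.7519] → [0.0541, -0.0781, 0.1866, -0.8665, 0.3181, 0.3846]
J6: z=[-0.8665, 0.3181, 0.3846] o=[-0.1274, 0.0924, -0.3924] → [-0.2987, -0.3634, -0.3725, -0.8665, 0.3181, 0.3846]
V = J·q̇ = [-1.0698, 0.1529, -0.0261, 0.7066, 0.5999, 0.1514]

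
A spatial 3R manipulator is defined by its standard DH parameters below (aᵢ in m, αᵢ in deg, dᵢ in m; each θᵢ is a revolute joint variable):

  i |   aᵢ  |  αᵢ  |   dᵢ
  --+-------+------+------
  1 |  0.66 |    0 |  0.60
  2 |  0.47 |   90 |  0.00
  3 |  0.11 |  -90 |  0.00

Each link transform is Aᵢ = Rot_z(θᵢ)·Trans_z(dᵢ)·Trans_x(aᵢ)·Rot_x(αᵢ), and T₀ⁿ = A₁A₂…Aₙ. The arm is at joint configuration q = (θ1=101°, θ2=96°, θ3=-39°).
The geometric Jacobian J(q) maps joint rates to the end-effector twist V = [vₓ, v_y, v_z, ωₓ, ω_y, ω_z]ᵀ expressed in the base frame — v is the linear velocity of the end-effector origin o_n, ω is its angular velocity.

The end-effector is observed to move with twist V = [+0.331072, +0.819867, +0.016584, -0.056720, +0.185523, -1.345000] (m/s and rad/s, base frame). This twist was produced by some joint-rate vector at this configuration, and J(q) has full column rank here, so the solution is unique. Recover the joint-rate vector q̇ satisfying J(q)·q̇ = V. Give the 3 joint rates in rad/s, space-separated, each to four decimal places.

-0.8680 -0.4770 0.1940

o_n = [-0.6571, 0.4855, 0.5308]
J₁: ẑ×o_n = [-0.4855, -0.6571, 0.0000], ω = ẑ
J2: z=[0.0000, 0.0000, 1.0000] o=[-0.1259, 0.6479, 0.6000] → [0.1624, -0.5312, 0.0000, 0.0000, 0.0000, 1.0000]
J3: z=[-0.2924, 0.9563, 0.0000] o=[-0.5754, 0.5105, 0.6000] → [-0.0662, -0.0202, 0.0855, -0.2924, 0.9563, 0.0000]
q̇ = J⁺·V = [-0.8680, -0.4770, 0.1940]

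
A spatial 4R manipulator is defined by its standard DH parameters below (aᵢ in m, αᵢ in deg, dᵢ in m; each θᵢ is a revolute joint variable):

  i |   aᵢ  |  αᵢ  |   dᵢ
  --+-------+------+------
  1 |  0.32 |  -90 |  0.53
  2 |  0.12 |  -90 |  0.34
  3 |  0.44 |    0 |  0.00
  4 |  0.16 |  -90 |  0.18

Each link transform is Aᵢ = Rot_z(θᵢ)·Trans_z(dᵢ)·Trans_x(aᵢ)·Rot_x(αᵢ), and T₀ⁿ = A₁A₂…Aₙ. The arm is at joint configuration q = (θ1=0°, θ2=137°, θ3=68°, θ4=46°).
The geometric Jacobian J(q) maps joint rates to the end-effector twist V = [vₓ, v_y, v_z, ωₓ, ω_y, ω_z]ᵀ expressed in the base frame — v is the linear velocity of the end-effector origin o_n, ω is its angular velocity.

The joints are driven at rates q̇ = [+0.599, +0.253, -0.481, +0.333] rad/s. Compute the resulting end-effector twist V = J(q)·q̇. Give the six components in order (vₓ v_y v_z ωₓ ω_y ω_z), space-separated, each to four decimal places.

o_n = [0.0365, -0.2141, 0.5118]
J₁: ẑ×o_n = [0.2141, 0.0365, -0.0000], ω = ẑ
J2: z=[0.0000, 1.0000, 0.0000] o=[0.3200, 0.0000, 0.5300] → [-0.0182, -0.0000, 0.2835, 0.0000, 1.0000, 0.0000]
J3: z=[-0.6820, 0.0000, 0.7314] o=[0.2322, 0.3400, 0.4482] → [0.4053, -0.0997, 0.3779, -0.6820, 0.0000, 0.7314]
J4: z=[-0.6820, 0.0000, 0.7314] o=[0.1117, -0.0680, 0.3357] → [0.1069, 0.0651, 0.0997, -0.6820, 0.0000, 0.7314]
V = J·q̇ = [-0.0357, 0.0915, -0.0769, 0.1009, 0.2530, 0.4908]

-0.0357 0.0915 -0.0769 0.1009 0.2530 0.4908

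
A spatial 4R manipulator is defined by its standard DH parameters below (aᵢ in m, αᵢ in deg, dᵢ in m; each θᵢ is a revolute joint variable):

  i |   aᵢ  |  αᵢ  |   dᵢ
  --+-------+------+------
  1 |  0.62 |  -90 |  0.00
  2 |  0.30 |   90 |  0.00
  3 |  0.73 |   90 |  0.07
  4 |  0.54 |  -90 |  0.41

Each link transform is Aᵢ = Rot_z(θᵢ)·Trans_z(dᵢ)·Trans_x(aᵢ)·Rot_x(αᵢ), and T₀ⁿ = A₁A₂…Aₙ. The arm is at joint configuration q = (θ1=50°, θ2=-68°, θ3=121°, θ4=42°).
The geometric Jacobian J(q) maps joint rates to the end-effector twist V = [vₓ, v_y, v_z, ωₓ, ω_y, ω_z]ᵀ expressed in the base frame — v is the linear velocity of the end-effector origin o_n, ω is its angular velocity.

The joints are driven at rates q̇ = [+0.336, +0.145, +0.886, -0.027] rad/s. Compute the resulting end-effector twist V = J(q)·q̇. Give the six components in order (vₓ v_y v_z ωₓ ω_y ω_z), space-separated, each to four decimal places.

o_n = [-0.7466, 0.9474, 0.2253]
J₁: ẑ×o_n = [-0.9474, -0.7466, 0.0000], ω = ẑ
J2: z=[-0.7660, 0.6428, 0.0000] o=[0.3985, 0.4749, 0.0000] → [0.1449, 0.1726, 0.3742, -0.7660, 0.6428, 0.0000]
J3: z=[-0.5960, -0.7103, 0.3746] o=[0.4708, 0.5610, 0.2782] → [-0.1072, -0.4875, -1.0949, -0.5960, -0.7103, 0.3746]
J4: z=[-0.1881, 0.5770, 0.7948] o=[-0.1408, 0.8056, -0.0442] → [0.0429, -0.4307, 0.3229, -0.1881, 0.5770, 0.7948]
V = J·q̇ = [-0.3935, -0.6461, -0.9245, -0.6340, -0.5517, 0.6464]

-0.3935 -0.6461 -0.9245 -0.6340 -0.5517 0.6464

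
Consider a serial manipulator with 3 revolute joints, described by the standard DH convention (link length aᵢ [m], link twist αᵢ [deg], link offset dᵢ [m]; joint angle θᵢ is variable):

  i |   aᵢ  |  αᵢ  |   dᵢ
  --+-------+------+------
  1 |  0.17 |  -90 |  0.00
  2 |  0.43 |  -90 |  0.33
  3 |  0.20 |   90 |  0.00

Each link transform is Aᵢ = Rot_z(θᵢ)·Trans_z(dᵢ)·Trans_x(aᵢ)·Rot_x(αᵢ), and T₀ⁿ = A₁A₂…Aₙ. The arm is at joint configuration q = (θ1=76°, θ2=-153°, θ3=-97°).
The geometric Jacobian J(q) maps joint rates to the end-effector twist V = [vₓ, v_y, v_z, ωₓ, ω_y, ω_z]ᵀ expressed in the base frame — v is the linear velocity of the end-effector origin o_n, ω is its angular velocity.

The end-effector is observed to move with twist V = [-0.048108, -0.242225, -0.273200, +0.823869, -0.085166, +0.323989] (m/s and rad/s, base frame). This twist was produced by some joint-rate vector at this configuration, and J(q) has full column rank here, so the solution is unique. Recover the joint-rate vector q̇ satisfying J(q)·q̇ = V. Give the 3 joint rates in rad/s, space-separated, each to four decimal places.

0.0950 -0.8200 0.2570

o_n = [-0.5591, -0.0579, 0.1842]
J₁: ẑ×o_n = [0.0579, -0.5591, 0.0000], ω = ẑ
J2: z=[-0.9703, 0.2419, 0.0000] o=[0.0411, 0.1650, 0.0000] → [0.0446, 0.1787, 0.3614, -0.9703, 0.2419, 0.0000]
J3: z=[0.1098, 0.4405, 0.8910] o=[-0.3718, -0.1270, 0.1952] → [-0.0664, -0.1657, 0.0901, 0.1098, 0.4405, 0.8910]
q̇ = J⁺·V = [0.0950, -0.8200, 0.2570]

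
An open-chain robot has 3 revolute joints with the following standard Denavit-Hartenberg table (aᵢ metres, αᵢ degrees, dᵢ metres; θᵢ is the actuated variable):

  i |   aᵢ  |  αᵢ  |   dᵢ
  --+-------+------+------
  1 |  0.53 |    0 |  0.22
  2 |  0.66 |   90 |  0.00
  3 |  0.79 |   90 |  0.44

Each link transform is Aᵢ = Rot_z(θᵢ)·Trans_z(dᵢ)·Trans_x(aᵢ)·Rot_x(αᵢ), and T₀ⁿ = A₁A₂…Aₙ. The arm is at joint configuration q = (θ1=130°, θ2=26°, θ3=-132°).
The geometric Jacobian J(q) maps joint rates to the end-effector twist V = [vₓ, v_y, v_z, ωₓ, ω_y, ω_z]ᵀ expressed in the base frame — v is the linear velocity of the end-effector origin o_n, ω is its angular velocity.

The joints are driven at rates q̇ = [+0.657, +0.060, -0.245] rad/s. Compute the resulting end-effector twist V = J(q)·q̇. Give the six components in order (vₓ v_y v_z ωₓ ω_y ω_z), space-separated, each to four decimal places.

o_n = [-0.2817, 0.8614, -0.3671]
J₁: ẑ×o_n = [-0.8614, -0.2817, 0.0000], ω = ẑ
J2: z=[0.0000, 0.0000, 1.0000] o=[-0.3407, 0.4060, 0.2200] → [-0.4554, 0.0589, 0.0000, 0.0000, 0.0000, 1.0000]
J3: z=[0.4067, 0.9135, 0.0000] o=[-0.9436, 0.6744, 0.2200] → [-0.5363, 0.2388, -0.5286, 0.4067, 0.9135, 0.0000]
V = J·q̇ = [-0.4619, -0.2401, 0.1295, -0.0997, -0.2238, 0.7170]

-0.4619 -0.2401 0.1295 -0.0997 -0.2238 0.7170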